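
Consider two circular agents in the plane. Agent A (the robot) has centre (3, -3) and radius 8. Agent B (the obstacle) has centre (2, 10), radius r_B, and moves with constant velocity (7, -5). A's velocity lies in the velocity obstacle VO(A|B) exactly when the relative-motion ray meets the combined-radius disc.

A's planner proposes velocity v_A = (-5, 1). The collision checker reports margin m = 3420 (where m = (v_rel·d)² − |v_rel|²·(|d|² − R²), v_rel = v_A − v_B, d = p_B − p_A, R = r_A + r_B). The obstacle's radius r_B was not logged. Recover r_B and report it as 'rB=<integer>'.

m = 3420
d = (-1, 13);  v_rel = (-12, 6),  |v_rel|² = 180
v_rel×d = (-12)·(13) − (6)·(-1) = -150
since m = R²·180 − (-150)²:  R² = (22500 + 3420) / 180 = 144
R = √144 = 12  ⇒  r_B = 12 − 8 = 4

rB=4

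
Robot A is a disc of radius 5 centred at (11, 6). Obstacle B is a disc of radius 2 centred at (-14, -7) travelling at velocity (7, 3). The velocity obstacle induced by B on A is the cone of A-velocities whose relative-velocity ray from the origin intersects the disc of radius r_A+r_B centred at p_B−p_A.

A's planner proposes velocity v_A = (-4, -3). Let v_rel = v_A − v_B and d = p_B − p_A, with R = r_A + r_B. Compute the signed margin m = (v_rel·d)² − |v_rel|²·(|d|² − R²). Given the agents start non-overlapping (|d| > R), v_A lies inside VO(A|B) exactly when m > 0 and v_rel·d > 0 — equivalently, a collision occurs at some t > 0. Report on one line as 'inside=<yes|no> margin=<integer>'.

d = (-25, -13),  |d|² = 794;  R = 5+2 = 7,  c = 794−7² = 745
v_rel = (-11, -6),  |v_rel|² = 157;  v_rel·d = (-11)·(-25) + (-6)·(-13) = 353
157·t² − 706·t + 745 = 0  ⇒  m = 353² − 157·745 = 7644
m = 7644 > 0,  v_rel·d = 353 > 0  ⇒  inside

inside=yes margin=7644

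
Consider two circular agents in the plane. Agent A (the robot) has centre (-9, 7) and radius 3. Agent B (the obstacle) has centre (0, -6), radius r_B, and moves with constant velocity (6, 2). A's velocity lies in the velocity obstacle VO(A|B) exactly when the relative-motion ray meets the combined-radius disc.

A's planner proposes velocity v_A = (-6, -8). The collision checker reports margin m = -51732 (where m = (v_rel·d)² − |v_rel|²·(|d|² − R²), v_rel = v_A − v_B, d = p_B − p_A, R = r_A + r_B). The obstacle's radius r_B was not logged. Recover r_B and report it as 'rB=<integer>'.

m = -51732
d = (9, -13);  v_rel = (-12, -10),  |v_rel|² = 244
v_rel×d = (-12)·(-13) − (-10)·(9) = 246
since m = R²·244 − 246²:  R² = (60516 + -51732) / 244 = 36
R = √36 = 6  ⇒  r_B = 6 − 3 = 3

rB=3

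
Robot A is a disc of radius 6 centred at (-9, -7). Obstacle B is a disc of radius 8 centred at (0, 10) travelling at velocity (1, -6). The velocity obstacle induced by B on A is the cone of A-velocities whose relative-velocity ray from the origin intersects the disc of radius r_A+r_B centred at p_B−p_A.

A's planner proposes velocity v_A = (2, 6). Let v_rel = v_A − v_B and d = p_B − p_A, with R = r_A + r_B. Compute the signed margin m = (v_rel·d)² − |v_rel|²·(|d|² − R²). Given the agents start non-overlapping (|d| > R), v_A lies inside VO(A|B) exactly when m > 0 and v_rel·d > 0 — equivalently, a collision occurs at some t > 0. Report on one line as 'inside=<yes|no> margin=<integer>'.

d = (9, 17),  |d|² = 370;  R = 6+8 = 14,  c = 370−14² = 174
v_rel = (1, 12),  |v_rel|² = 145;  v_rel·d = (1)·(9) + (12)·(17) = 213
145·t² − 426·t + 174 = 0  ⇒  m = 213² − 145·174 = 20139
m = 20139 > 0,  v_rel·d = 213 > 0  ⇒  inside

inside=yes margin=20139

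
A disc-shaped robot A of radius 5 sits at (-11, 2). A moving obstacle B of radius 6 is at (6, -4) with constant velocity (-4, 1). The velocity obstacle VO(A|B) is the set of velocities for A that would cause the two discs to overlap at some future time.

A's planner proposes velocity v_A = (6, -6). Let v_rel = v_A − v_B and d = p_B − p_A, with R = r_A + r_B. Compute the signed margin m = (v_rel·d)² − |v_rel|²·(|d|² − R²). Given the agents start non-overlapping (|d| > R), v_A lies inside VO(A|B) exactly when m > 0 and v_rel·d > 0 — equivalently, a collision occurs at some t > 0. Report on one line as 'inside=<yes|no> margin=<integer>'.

d = (17, -6),  |d|² = 325;  R = 5+6 = 11,  c = 325−11² = 204
v_rel = (10, -7),  |v_rel|² = 149;  v_rel·d = (10)·(17) + (-7)·(-6) = 212
149·t² − 424·t + 204 = 0  ⇒  m = 212² − 149·204 = 14548
m = 14548 > 0,  v_rel·d = 212 > 0  ⇒  inside

inside=yes margin=14548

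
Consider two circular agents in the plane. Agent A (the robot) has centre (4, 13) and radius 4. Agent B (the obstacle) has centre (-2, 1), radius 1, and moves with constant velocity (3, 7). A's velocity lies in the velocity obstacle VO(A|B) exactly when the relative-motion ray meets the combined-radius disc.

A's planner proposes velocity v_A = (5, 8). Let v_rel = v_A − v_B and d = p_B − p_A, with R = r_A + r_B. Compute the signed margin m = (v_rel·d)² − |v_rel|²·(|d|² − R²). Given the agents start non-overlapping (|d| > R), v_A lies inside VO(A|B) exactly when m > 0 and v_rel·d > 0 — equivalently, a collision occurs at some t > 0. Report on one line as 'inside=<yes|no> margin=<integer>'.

d = (-6, -12),  |d|² = 180;  R = 4+1 = 5,  c = 180−5² = 155
v_rel = (2, 1),  |v_rel|² = 5;  v_rel·d = (2)·(-6) + (1)·(-12) = -24
5·t² + 48·t + 155 = 0  ⇒  m = (-24)² − 5·155 = -199
m = -199 < 0,  v_rel·d = -24 < 0  ⇒  outside

inside=no margin=-199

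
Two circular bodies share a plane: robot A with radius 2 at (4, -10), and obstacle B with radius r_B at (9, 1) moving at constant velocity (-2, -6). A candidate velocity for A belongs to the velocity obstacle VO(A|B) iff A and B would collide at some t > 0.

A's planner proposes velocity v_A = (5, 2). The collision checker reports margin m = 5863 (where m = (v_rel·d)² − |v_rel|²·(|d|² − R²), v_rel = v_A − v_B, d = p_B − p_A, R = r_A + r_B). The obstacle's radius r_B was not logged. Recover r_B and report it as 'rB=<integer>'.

m = 5863
d = (5, 11);  v_rel = (7, 8),  |v_rel|² = 113
v_rel×d = (7)·(11) − (8)·(5) = 37
since m = R²·113 − 37²:  R² = (1369 + 5863) / 113 = 64
R = √64 = 8  ⇒  r_B = 8 − 2 = 6

rB=6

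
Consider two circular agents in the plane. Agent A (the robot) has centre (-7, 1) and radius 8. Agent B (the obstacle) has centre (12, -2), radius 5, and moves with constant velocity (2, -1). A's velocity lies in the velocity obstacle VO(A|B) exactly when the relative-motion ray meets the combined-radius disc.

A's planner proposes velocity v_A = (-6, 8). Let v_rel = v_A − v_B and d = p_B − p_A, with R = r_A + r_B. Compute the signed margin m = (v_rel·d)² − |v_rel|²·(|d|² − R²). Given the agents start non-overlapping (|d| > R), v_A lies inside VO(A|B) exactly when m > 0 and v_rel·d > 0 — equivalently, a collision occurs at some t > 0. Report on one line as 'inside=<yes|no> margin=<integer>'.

d = (19, -3),  |d|² = 370;  R = 8+5 = 13,  c = 370−13² = 201
v_rel = (-8, 9),  |v_rel|² = 145;  v_rel·d = (-8)·(19) + (9)·(-3) = -179
145·t² + 358·t + 201 = 0  ⇒  m = (-179)² − 145·201 = 2896
m = 2896 > 0,  v_rel·d = -179 < 0  ⇒  outside

inside=no margin=2896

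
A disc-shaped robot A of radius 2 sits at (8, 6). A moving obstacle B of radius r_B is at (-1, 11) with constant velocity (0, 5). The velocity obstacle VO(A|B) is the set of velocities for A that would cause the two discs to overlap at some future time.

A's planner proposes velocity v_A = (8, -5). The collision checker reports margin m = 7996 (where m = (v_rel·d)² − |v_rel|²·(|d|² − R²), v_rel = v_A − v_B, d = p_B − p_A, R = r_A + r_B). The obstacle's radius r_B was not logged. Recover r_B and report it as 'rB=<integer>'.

m = 7996
d = (-9, 5);  v_rel = (8, -10),  |v_rel|² = 164
v_rel×d = (8)·(5) − (-10)·(-9) = -50
since m = R²·164 − (-50)²:  R² = (2500 + 7996) / 164 = 64
R = √64 = 8  ⇒  r_B = 8 − 2 = 6

rB=6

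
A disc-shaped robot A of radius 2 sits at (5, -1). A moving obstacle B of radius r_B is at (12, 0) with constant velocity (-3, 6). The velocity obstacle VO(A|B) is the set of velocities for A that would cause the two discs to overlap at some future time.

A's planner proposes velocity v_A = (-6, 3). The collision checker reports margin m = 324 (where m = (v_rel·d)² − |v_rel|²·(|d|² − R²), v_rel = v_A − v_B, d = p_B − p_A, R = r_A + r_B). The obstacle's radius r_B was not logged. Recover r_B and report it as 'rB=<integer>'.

m = 324
d = (7, 1);  v_rel = (-3, -3),  |v_rel|² = 18
v_rel×d = (-3)·(1) − (-3)·(7) = 18
since m = R²·18 − 18²:  R² = (324 + 324) / 18 = 36
R = √36 = 6  ⇒  r_B = 6 − 2 = 4

rB=4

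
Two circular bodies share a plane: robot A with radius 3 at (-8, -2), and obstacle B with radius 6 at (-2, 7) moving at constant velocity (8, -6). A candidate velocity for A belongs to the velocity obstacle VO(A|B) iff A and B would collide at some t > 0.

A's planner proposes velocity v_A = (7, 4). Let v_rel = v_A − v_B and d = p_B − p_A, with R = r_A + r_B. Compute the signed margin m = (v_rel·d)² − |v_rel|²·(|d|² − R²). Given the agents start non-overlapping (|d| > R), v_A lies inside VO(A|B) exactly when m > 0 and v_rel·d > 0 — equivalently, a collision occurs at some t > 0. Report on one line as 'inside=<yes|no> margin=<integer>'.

d = (6, 9),  |d|² = 117;  R = 3+6 = 9,  c = 117−9² = 36
v_rel = (-1, 10),  |v_rel|² = 101;  v_rel·d = (-1)·(6) + (10)·(9) = 84
101·t² − 168·t + 36 = 0  ⇒  m = 84² − 101·36 = 3420
m = 3420 > 0,  v_rel·d = 84 > 0  ⇒  inside

inside=yes margin=3420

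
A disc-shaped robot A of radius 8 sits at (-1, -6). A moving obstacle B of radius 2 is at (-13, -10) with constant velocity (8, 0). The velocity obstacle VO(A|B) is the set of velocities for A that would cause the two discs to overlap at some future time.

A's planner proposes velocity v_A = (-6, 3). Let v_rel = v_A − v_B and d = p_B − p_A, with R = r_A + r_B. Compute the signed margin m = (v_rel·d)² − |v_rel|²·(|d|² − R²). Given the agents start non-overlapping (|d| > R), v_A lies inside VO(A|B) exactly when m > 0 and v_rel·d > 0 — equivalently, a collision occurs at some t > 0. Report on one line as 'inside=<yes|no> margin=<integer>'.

d = (-12, -4),  |d|² = 160;  R = 8+2 = 10,  c = 160−10² = 60
v_rel = (-14, 3),  |v_rel|² = 205;  v_rel·d = (-14)·(-12) + (3)·(-4) = 156
205·t² − 312·t + 60 = 0  ⇒  m = 156² − 205·60 = 12036
m = 12036 > 0,  v_rel·d = 156 > 0  ⇒  inside

inside=yes margin=12036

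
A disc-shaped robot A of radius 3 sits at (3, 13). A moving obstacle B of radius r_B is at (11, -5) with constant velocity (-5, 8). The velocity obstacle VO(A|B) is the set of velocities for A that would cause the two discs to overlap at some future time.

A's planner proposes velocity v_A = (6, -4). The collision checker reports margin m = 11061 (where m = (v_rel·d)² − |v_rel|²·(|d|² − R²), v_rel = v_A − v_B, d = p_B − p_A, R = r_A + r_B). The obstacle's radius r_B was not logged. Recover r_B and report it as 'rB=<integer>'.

m = 11061
d = (8, -18);  v_rel = (11, -12),  |v_rel|² = 265
v_rel×d = (11)·(-18) − (-12)·(8) = -102
since m = R²·265 − (-102)²:  R² = (10404 + 11061) / 265 = 81
R = √81 = 9  ⇒  r_B = 9 − 3 = 6

rB=6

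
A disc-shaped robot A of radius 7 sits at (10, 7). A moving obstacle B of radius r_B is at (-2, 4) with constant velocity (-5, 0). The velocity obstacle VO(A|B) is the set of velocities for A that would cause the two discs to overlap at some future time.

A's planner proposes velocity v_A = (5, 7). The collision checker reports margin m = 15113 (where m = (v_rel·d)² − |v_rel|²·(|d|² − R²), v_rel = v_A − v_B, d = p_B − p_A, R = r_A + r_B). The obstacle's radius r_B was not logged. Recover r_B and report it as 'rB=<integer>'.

m = 15113
d = (-12, -3);  v_rel = (10, 7),  |v_rel|² = 149
v_rel×d = (10)·(-3) − (7)·(-12) = 54
since m = R²·149 − 54²:  R² = (2916 + 15113) / 149 = 121
R = √121 = 11  ⇒  r_B = 11 − 7 = 4

rB=4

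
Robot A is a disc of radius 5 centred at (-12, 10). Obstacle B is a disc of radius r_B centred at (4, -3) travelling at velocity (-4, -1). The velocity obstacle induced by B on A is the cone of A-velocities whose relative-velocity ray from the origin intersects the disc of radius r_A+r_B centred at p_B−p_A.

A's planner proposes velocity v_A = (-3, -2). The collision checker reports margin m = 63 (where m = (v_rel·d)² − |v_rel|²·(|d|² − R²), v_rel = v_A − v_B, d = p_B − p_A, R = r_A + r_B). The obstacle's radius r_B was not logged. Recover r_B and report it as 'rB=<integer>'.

m = 63
d = (16, -13);  v_rel = (1, -1),  |v_rel|² = 2
v_rel×d = (1)·(-13) − (-1)·(16) = 3
since m = R²·2 − 3²:  R² = (9 + 63) / 2 = 36
R = √36 = 6  ⇒  r_B = 6 − 5 = 1

rB=1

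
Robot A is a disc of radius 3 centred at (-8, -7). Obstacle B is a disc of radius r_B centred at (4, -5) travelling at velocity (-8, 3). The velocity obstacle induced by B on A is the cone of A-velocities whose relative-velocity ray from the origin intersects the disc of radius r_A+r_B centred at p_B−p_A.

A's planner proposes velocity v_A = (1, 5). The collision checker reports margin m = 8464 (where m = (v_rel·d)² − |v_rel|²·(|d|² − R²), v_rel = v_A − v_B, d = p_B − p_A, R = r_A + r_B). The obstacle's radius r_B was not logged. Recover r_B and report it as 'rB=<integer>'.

m = 8464
d = (12, 2);  v_rel = (9, 2),  |v_rel|² = 85
v_rel×d = (9)·(2) − (2)·(12) = -6
since m = R²·85 − (-6)²:  R² = (36 + 8464) / 85 = 100
R = √100 = 10  ⇒  r_B = 10 − 3 = 7

rB=7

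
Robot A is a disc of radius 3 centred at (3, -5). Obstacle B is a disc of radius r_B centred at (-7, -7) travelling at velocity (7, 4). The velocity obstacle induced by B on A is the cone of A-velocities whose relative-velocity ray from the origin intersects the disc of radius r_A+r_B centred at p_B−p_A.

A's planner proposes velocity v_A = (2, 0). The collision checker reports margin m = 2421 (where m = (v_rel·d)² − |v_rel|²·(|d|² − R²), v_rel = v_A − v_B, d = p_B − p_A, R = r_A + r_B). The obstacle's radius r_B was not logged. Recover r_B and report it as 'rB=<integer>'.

m = 2421
d = (-10, -2);  v_rel = (-5, -4),  |v_rel|² = 41
v_rel×d = (-5)·(-2) − (-4)·(-10) = -30
since m = R²·41 − (-30)²:  R² = (900 + 2421) / 41 = 81
R = √81 = 9  ⇒  r_B = 9 − 3 = 6

rB=6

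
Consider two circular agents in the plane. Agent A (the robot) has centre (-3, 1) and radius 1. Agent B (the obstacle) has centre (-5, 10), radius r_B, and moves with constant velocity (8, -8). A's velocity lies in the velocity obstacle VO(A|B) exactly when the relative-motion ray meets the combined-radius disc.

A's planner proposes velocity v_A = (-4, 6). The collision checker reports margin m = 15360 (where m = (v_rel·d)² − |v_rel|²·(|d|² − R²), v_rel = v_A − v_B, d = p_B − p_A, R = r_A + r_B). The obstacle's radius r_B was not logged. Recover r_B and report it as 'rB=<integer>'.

m = 15360
d = (-2, 9);  v_rel = (-12, 14),  |v_rel|² = 340
v_rel×d = (-12)·(9) − (14)·(-2) = -80
since m = R²·340 − (-80)²:  R² = (6400 + 15360) / 340 = 64
R = √64 = 8  ⇒  r_B = 8 − 1 = 7

rB=7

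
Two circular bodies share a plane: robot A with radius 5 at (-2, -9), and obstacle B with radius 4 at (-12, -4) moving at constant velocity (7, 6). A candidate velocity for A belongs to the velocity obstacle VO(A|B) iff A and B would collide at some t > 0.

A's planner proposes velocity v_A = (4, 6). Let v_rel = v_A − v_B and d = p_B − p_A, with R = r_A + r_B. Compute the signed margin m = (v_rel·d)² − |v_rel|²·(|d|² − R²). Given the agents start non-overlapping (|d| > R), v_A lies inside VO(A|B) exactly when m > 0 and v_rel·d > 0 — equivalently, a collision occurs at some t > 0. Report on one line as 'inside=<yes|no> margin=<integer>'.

d = (-10, 5),  |d|² = 125;  R = 5+4 = 9,  c = 125−9² = 44
v_rel = (-3, 0),  |v_rel|² = 9;  v_rel·d = (-3)·(-10) + (0)·(5) = 30
9·t² − 60·t + 44 = 0  ⇒  m = 30² − 9·44 = 504
m = 504 > 0,  v_rel·d = 30 > 0  ⇒  inside

inside=yes margin=504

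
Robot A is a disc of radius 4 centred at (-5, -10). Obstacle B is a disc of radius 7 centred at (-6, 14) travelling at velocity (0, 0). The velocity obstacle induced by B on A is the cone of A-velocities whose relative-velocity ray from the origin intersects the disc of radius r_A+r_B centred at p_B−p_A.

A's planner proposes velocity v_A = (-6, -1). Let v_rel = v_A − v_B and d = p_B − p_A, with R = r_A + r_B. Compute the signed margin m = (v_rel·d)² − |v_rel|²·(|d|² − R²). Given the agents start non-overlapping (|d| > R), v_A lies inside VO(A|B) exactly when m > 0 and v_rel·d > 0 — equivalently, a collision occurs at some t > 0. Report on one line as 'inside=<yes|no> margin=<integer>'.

d = (-1, 24),  |d|² = 577;  R = 4+7 = 11,  c = 577−11² = 456
v_rel = (-6, -1),  |v_rel|² = 37;  v_rel·d = (-6)·(-1) + (-1)·(24) = -18
37·t² + 36·t + 456 = 0  ⇒  m = (-18)² − 37·456 = -16548
m = -16548 < 0,  v_rel·d = -18 < 0  ⇒  outside

inside=no margin=-16548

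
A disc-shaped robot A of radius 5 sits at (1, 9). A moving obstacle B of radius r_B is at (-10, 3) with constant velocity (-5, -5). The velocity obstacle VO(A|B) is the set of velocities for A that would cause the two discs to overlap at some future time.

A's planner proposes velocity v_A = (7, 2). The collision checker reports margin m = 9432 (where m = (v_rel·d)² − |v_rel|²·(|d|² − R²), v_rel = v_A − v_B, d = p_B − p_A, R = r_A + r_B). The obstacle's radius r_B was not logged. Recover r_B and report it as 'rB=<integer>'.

m = 9432
d = (-11, -6);  v_rel = (12, 7),  |v_rel|² = 193
v_rel×d = (12)·(-6) − (7)·(-11) = 5
since m = R²·193 − 5²:  R² = (25 + 9432) / 193 = 49
R = √49 = 7  ⇒  r_B = 7 − 5 = 2

rB=2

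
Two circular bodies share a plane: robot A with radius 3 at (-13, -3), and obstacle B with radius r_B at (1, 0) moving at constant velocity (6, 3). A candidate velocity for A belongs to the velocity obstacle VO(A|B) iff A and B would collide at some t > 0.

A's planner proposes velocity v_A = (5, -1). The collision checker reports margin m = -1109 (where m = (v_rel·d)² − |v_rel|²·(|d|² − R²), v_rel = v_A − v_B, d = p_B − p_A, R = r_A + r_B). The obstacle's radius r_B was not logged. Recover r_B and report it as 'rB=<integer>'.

m = -1109
d = (14, 3);  v_rel = (-1, -4),  |v_rel|² = 17
v_rel×d = (-1)·(3) − (-4)·(14) = 53
since m = R²·17 − 53²:  R² = (2809 + -1109) / 17 = 100
R = √100 = 10  ⇒  r_B = 10 − 3 = 7

rB=7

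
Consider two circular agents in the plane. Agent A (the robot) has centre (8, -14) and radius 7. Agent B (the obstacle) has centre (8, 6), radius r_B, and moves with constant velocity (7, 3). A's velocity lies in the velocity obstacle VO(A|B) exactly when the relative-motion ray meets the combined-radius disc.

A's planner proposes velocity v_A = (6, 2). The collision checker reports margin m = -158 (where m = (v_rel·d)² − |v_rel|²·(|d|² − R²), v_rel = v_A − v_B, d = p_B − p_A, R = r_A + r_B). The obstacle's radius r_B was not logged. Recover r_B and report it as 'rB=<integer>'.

m = -158
d = (0, 20);  v_rel = (-1, -1),  |v_rel|² = 2
v_rel×d = (-1)·(20) − (-1)·(0) = -20
since m = R²·2 − (-20)²:  R² = (400 + -158) / 2 = 121
R = √121 = 11  ⇒  r_B = 11 − 7 = 4

rB=4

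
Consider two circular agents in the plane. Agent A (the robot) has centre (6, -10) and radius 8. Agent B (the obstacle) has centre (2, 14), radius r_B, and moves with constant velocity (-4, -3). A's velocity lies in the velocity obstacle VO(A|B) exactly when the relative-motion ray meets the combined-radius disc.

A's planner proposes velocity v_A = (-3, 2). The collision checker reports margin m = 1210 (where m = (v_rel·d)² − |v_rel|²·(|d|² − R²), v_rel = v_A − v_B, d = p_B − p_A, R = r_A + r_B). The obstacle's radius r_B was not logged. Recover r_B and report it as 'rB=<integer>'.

m = 1210
d = (-4, 24);  v_rel = (1, 5),  |v_rel|² = 26
v_rel×d = (1)·(24) − (5)·(-4) = 44
since m = R²·26 − 44²:  R² = (1936 + 1210) / 26 = 121
R = √121 = 11  ⇒  r_B = 11 − 8 = 3

rB=3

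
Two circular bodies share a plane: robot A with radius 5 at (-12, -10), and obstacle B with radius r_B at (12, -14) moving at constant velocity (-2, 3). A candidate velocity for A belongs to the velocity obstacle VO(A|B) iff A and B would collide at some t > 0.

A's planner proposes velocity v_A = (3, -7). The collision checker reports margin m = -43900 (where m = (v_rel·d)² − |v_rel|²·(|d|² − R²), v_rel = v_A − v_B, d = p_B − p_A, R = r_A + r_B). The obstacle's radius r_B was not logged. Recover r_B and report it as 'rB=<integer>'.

m = -43900
d = (24, -4);  v_rel = (5, -10),  |v_rel|² = 125
v_rel×d = (5)·(-4) − (-10)·(24) = 220
since m = R²·125 − 220²:  R² = (48400 + -43900) / 125 = 36
R = √36 = 6  ⇒  r_B = 6 − 5 = 1

rB=1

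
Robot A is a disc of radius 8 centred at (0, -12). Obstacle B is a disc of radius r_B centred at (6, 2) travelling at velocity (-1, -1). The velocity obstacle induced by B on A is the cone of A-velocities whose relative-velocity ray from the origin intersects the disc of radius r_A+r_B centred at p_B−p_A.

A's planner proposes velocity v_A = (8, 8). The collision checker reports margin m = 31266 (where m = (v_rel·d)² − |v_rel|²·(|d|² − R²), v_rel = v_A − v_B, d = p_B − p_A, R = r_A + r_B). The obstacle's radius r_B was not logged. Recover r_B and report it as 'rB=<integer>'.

m = 31266
d = (6, 14);  v_rel = (9, 9),  |v_rel|² = 162
v_rel×d = (9)·(14) − (9)·(6) = 72
since m = R²·162 − 72²:  R² = (5184 + 31266) / 162 = 225
R = √225 = 15  ⇒  r_B = 15 − 8 = 7

rB=7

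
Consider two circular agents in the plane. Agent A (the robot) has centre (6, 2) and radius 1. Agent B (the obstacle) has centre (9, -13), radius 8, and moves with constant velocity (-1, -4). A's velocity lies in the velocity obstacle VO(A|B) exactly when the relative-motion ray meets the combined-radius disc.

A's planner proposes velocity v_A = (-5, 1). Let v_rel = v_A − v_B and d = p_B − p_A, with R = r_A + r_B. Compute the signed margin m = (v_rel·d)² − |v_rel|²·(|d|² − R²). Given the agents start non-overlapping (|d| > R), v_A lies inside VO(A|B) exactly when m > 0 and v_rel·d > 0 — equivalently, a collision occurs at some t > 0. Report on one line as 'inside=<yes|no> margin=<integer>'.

d = (3, -15),  |d|² = 234;  R = 1+8 = 9,  c = 234−9² = 153
v_rel = (-4, 5),  |v_rel|² = 41;  v_rel·d = (-4)·(3) + (5)·(-15) = -87
41·t² + 174·t + 153 = 0  ⇒  m = (-87)² − 41·153 = 1296
m = 1296 > 0,  v_rel·d = -87 < 0  ⇒  outside

inside=no margin=1296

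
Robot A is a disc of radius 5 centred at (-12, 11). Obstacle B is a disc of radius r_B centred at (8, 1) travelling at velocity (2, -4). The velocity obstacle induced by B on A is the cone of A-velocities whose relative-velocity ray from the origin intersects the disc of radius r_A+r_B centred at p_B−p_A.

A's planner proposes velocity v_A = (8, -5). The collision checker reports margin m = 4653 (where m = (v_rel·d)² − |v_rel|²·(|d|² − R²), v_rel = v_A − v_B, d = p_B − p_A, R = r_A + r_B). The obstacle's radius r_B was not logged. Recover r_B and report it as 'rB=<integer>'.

m = 4653
d = (20, -10);  v_rel = (6, -1),  |v_rel|² = 37
v_rel×d = (6)·(-10) − (-1)·(20) = -40
since m = R²·37 − (-40)²:  R² = (1600 + 4653) / 37 = 169
R = √169 = 13  ⇒  r_B = 13 − 5 = 8

rB=8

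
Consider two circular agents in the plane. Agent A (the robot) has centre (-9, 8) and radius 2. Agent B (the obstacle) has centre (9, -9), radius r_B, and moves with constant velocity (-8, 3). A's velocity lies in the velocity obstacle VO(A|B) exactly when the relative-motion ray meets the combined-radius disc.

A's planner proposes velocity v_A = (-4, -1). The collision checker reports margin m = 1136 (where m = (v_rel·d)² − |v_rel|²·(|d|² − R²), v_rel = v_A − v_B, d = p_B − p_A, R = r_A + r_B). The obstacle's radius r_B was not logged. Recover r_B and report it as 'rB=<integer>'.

m = 1136
d = (18, -17);  v_rel = (4, -4),  |v_rel|² = 32
v_rel×d = (4)·(-17) − (-4)·(18) = 4
since m = R²·32 − 4²:  R² = (16 + 1136) / 32 = 36
R = √36 = 6  ⇒  r_B = 6 − 2 = 4

rB=4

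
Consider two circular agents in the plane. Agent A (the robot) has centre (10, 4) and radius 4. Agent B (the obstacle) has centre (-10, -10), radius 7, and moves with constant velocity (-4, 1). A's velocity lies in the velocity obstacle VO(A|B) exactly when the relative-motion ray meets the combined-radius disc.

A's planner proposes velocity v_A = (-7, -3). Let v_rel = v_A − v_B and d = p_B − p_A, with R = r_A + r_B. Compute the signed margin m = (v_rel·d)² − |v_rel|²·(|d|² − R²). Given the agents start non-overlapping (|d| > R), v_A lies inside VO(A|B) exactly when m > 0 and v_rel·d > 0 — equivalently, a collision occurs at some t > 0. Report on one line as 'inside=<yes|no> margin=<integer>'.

d = (-20, -14),  |d|² = 596;  R = 4+7 = 11,  c = 596−11² = 475
v_rel = (-3, -4),  |v_rel|² = 25;  v_rel·d = (-3)·(-20) + (-4)·(-14) = 116
25·t² − 232·t + 475 = 0  ⇒  m = 116² − 25·475 = 1581
m = 1581 > 0,  v_rel·d = 116 > 0  ⇒  inside

inside=yes margin=1581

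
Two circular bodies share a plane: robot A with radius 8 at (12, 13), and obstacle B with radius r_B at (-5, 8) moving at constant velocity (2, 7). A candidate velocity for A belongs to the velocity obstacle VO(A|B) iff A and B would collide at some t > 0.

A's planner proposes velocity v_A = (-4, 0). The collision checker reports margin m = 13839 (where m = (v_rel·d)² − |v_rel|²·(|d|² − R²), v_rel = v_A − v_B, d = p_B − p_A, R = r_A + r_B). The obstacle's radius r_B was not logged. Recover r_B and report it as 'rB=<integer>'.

m = 13839
d = (-17, -5);  v_rel = (-6, -7),  |v_rel|² = 85
v_rel×d = (-6)·(-5) − (-7)·(-17) = -89
since m = R²·85 − (-89)²:  R² = (7921 + 13839) / 85 = 256
R = √256 = 16  ⇒  r_B = 16 − 8 = 8

rB=8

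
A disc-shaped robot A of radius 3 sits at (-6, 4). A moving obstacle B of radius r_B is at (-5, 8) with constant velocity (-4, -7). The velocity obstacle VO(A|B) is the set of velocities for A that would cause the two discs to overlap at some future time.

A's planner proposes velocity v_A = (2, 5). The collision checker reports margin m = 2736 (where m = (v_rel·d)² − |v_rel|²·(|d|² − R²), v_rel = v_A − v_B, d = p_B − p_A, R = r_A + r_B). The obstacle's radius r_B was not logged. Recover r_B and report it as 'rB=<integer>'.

m = 2736
d = (1, 4);  v_rel = (6, 12),  |v_rel|² = 180
v_rel×d = (6)·(4) − (12)·(1) = 12
since m = R²·180 − 12²:  R² = (144 + 2736) / 180 = 16
R = √16 = 4  ⇒  r_B = 4 − 3 = 1

rB=1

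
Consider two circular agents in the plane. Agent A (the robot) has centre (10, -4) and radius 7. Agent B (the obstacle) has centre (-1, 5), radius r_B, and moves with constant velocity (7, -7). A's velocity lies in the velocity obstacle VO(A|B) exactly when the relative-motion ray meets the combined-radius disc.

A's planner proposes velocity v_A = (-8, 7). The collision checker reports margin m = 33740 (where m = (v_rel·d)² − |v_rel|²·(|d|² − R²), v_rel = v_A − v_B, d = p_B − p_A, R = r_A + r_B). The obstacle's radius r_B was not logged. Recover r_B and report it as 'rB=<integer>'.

m = 33740
d = (-11, 9);  v_rel = (-15, 14),  |v_rel|² = 421
v_rel×d = (-15)·(9) − (14)·(-11) = 19
since m = R²·421 − 19²:  R² = (361 + 33740) / 421 = 81
R = √81 = 9  ⇒  r_B = 9 − 7 = 2

rB=2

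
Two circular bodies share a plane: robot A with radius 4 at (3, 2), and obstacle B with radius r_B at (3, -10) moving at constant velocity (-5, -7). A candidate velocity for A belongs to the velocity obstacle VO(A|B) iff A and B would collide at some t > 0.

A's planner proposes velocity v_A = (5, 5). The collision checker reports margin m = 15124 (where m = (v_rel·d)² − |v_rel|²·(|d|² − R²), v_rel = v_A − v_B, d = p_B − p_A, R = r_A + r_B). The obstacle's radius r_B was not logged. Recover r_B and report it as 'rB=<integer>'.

m = 15124
d = (0, -12);  v_rel = (10, 12),  |v_rel|² = 244
v_rel×d = (10)·(-12) − (12)·(0) = -120
since m = R²·244 − (-120)²:  R² = (14400 + 15124) / 244 = 121
R = √121 = 11  ⇒  r_B = 11 − 4 = 7

rB=7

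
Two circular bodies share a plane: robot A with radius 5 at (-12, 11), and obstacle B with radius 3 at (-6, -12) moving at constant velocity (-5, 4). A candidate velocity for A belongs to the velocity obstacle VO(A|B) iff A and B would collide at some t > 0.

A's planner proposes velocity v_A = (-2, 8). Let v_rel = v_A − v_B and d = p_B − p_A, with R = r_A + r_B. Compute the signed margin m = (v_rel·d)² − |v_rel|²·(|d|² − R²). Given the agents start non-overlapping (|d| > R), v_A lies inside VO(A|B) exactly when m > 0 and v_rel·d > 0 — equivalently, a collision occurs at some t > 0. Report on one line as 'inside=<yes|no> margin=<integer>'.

d = (6, -23),  |d|² = 565;  R = 5+3 = 8,  c = 565−8² = 501
v_rel = (3, 4),  |v_rel|² = 25;  v_rel·d = (3)·(6) + (4)·(-23) = -74
25·t² + 148·t + 501 = 0  ⇒  m = (-74)² − 25·501 = -7049
m = -7049 < 0,  v_rel·d = -74 < 0  ⇒  outside

inside=no margin=-7049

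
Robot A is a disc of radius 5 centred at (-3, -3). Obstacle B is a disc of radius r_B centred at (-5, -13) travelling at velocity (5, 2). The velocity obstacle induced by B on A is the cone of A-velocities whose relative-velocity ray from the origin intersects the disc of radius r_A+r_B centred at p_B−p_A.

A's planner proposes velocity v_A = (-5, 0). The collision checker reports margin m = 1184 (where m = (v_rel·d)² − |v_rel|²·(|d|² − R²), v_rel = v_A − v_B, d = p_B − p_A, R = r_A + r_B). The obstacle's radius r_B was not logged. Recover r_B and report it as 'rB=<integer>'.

m = 1184
d = (-2, -10);  v_rel = (-10, -2),  |v_rel|² = 104
v_rel×d = (-10)·(-10) − (-2)·(-2) = 96
since m = R²·104 − 96²:  R² = (9216 + 1184) / 104 = 100
R = √100 = 10  ⇒  r_B = 10 − 5 = 5

rB=5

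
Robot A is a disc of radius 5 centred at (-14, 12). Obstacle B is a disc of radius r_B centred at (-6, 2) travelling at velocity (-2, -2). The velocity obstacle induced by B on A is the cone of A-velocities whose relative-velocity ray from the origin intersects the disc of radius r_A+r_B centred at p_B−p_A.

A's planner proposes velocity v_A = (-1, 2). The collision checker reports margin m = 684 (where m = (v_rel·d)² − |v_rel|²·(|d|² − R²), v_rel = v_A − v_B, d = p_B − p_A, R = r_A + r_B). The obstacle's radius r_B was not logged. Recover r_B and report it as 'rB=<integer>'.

m = 684
d = (8, -10);  v_rel = (1, 4),  |v_rel|² = 17
v_rel×d = (1)·(-10) − (4)·(8) = -42
since m = R²·17 − (-42)²:  R² = (1764 + 684) / 17 = 144
R = √144 = 12  ⇒  r_B = 12 − 5 = 7

rB=7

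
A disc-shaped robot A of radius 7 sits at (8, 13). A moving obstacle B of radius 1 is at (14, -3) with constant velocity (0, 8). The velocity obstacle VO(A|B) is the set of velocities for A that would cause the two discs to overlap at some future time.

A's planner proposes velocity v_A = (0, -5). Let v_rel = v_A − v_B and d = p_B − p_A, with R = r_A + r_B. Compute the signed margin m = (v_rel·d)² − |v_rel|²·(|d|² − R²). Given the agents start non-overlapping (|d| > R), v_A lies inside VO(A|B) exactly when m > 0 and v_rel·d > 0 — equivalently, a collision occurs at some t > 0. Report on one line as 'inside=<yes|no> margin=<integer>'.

d = (6, -16),  |d|² = 292;  R = 7+1 = 8,  c = 292−8² = 228
v_rel = (0, -13),  |v_rel|² = 169;  v_rel·d = (0)·(6) + (-13)·(-16) = 208
169·t² − 416·t + 228 = 0  ⇒  m = 208² − 169·228 = 4732
m = 4732 > 0,  v_rel·d = 208 > 0  ⇒  inside

inside=yes margin=4732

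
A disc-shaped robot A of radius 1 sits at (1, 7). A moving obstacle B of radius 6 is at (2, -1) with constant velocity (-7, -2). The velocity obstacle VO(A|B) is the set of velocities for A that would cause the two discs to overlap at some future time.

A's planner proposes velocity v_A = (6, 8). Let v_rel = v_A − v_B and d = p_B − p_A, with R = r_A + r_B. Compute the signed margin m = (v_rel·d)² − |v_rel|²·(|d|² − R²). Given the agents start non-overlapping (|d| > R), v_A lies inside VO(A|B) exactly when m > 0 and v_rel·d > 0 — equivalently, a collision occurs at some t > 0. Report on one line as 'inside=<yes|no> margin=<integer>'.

d = (1, -8),  |d|² = 65;  R = 1+6 = 7,  c = 65−7² = 16
v_rel = (13, 10),  |v_rel|² = 269;  v_rel·d = (13)·(1) + (10)·(-8) = -67
269·t² + 134·t + 16 = 0  ⇒  m = (-67)² − 269·16 = 185
m = 185 > 0,  v_rel·d = -67 < 0  ⇒  outside

inside=no margin=185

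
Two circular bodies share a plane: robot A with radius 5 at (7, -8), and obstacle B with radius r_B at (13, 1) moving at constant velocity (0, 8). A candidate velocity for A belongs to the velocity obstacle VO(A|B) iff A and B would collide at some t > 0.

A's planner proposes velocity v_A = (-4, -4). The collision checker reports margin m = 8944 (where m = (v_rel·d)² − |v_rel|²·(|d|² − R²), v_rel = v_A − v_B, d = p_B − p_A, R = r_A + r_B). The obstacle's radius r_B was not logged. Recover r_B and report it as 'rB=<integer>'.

m = 8944
d = (6, 9);  v_rel = (-4, -12),  |v_rel|² = 160
v_rel×d = (-4)·(9) − (-12)·(6) = 36
since m = R²·160 − 36²:  R² = (1296 + 8944) / 160 = 64
R = √64 = 8  ⇒  r_B = 8 − 5 = 3

rB=3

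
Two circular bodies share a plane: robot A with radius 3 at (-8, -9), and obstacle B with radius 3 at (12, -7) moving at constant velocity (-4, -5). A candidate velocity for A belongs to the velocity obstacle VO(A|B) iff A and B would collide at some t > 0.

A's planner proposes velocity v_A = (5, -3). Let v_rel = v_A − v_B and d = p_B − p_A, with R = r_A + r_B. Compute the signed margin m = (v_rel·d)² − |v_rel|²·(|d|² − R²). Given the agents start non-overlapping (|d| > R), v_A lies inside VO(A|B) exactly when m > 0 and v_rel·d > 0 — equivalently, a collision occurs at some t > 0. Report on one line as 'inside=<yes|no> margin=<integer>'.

d = (20, 2),  |d|² = 404;  R = 3+3 = 6,  c = 404−6² = 368
v_rel = (9, 2),  |v_rel|² = 85;  v_rel·d = (9)·(20) + (2)·(2) = 184
85·t² − 368·t + 368 = 0  ⇒  m = 184² − 85·368 = 2576
m = 2576 > 0,  v_rel·d = 184 > 0  ⇒  inside

inside=yes margin=2576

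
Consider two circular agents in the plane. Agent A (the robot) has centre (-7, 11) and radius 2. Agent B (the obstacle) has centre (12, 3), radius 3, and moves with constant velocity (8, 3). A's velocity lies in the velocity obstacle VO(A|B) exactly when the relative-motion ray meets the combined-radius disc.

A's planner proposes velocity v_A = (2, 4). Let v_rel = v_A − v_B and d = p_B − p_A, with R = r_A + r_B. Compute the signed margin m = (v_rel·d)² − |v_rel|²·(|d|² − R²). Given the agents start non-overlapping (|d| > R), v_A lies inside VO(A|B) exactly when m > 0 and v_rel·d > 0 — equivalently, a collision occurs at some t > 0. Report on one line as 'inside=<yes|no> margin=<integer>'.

d = (19, -8),  |d|² = 425;  R = 2+3 = 5,  c = 425−5² = 400
v_rel = (-6, 1),  |v_rel|² = 37;  v_rel·d = (-6)·(19) + (1)·(-8) = -122
37·t² + 244·t + 400 = 0  ⇒  m = (-122)² − 37·400 = 84
m = 84 > 0,  v_rel·d = -122 < 0  ⇒  outside

inside=no margin=84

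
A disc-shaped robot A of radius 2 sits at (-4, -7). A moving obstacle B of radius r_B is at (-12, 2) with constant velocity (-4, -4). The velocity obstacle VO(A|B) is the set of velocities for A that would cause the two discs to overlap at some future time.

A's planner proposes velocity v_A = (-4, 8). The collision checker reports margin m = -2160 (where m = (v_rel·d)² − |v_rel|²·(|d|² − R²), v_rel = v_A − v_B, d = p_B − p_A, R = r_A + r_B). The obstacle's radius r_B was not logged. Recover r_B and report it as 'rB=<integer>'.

m = -2160
d = (-8, 9);  v_rel = (0, 12),  |v_rel|² = 144
v_rel×d = (0)·(9) − (12)·(-8) = 96
since m = R²·144 − 96²:  R² = (9216 + -2160) / 144 = 49
R = √49 = 7  ⇒  r_B = 7 − 2 = 5

rB=5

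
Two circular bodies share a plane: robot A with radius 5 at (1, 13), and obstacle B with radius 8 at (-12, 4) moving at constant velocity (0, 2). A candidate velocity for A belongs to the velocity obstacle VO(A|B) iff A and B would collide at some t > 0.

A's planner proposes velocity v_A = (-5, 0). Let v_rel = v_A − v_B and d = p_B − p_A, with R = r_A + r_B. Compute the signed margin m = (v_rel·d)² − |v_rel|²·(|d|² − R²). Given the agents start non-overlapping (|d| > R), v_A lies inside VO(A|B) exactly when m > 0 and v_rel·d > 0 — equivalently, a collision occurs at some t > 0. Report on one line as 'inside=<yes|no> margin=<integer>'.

d = (-13, -9),  |d|² = 250;  R = 5+8 = 13,  c = 250−13² = 81
v_rel = (-5, -2),  |v_rel|² = 29;  v_rel·d = (-5)·(-13) + (-2)·(-9) = 83
29·t² − 166·t + 81 = 0  ⇒  m = 83² − 29·81 = 4540
m = 4540 > 0,  v_rel·d = 83 > 0  ⇒  inside

inside=yes margin=4540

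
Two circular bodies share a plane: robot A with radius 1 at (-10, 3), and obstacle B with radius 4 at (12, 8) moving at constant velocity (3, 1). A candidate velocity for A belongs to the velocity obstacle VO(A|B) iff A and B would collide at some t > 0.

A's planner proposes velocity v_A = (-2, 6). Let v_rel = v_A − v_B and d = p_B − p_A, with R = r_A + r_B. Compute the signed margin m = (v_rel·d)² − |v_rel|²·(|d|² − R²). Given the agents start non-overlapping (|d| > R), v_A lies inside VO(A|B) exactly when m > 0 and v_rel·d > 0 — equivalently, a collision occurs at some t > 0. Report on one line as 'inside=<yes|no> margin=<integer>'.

d = (22, 5),  |d|² = 509;  R = 1+4 = 5,  c = 509−5² = 484
v_rel = (-5, 5),  |v_rel|² = 50;  v_rel·d = (-5)·(22) + (5)·(5) = -85
50·t² + 170·t + 484 = 0  ⇒  m = (-85)² − 50·484 = -16975
m = -16975 < 0,  v_rel·d = -85 < 0  ⇒  outside

inside=no margin=-16975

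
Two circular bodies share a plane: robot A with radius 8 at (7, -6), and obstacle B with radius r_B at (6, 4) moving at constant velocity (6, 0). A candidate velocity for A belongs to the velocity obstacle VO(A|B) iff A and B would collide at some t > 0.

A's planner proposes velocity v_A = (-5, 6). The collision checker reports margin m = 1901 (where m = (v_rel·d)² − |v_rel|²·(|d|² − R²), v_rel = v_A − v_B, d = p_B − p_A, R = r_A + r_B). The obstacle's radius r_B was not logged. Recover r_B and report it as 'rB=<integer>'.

m = 1901
d = (-1, 10);  v_rel = (-11, 6),  |v_rel|² = 157
v_rel×d = (-11)·(10) − (6)·(-1) = -104
since m = R²·157 − (-104)²:  R² = (10816 + 1901) / 157 = 81
R = √81 = 9  ⇒  r_B = 9 − 8 = 1

rB=1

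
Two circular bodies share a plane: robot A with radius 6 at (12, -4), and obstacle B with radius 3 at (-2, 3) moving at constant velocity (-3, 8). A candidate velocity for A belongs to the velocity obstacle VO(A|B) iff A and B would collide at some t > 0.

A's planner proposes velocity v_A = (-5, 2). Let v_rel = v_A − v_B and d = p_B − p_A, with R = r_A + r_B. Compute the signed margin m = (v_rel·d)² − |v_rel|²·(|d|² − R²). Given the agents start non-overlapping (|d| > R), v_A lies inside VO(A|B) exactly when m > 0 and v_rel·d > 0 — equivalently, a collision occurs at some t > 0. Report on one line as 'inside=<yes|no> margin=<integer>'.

d = (-14, 7),  |d|² = 245;  R = 6+3 = 9,  c = 245−9² = 164
v_rel = (-2, -6),  |v_rel|² = 40;  v_rel·d = (-2)·(-14) + (-6)·(7) = -14
40·t² + 28·t + 164 = 0  ⇒  m = (-14)² − 40·164 = -6364
m = -6364 < 0,  v_rel·d = -14 < 0  ⇒  outside

inside=no margin=-6364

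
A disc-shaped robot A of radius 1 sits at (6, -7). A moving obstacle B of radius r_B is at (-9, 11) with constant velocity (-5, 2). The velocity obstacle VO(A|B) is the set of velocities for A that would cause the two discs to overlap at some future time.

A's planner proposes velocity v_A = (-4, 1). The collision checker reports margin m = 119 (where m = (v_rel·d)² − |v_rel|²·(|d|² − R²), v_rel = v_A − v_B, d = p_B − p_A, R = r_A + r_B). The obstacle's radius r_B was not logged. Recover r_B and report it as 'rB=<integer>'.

m = 119
d = (-15, 18);  v_rel = (1, -1),  |v_rel|² = 2
v_rel×d = (1)·(18) − (-1)·(-15) = 3
since m = R²·2 − 3²:  R² = (9 + 119) / 2 = 64
R = √64 = 8  ⇒  r_B = 8 − 1 = 7

rB=7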